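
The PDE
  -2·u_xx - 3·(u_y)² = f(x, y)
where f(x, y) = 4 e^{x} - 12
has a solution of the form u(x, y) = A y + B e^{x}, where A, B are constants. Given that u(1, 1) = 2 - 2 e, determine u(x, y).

Answer: u(x, y) = 2 y - 2 e^{x}

Derivation:
Substitute the ansatz u = A y + B e^{x} into the left-hand side.
Derivatives of the ansatz:
  u_xx = B e^{x}
  u_y = A
Term by term:
  -2·u_xx = - 2 B e^{x}
  -3·(u_y)² = - 3 A^{2}
So the left-hand side equals
  - 3 A^{2} - 2 B e^{x}
This must equal f(x, y) = 4 e^{x} - 12 identically.
Matching coefficients of the independent functions:
  [constant term]:  - 3 A^{2} = -12
  [e^{x}]:  - 2 B = 4
These equations allow (A, B) = (-2, -2) or (2, -2).
Impose the point condition(s):
  u(1, 1) = 2 - 2 e  ⟹  A + e B = 2 - 2 e
Only A = 2, B = -2 satisfies everything.
Hence u(x, y) = 2 y - 2 e^{x}.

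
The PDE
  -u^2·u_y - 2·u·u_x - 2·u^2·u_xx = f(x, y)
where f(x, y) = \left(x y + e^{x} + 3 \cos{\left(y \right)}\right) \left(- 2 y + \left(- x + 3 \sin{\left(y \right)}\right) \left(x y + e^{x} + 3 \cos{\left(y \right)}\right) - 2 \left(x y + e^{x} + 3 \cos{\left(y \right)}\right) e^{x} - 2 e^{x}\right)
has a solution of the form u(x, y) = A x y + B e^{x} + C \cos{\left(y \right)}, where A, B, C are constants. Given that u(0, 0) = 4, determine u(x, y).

Substitute the ansatz u = A x y + B e^{x} + C \cos{\left(y \right)} into the left-hand side.
Derivatives of the ansatz:
  u_y = A x - C \sin{\left(y \right)}
  u_x = A y + B e^{x}
  u_xx = B e^{x}
Term by term:
  -u^2·u_y = - A^{3} x^{3} y^{2} - 2 A^{2} B x^{2} y e^{x} + A^{2} C x^{2} y^{2} \sin{\left(y \right)} - 2 A^{2} C x^{2} y \cos{\left(y \right)} - A B^{2} x e^{2 x} + 2 A B C x y e^{x} \sin{\left(y \right)} - 2 A B C x e^{x} \cos{\left(y \right)} + 2 A C^{2} x y \sin{\left(y \right)} \cos{\left(y \right)} - A C^{2} x \cos^{2}{\left(y \right)} + B^{2} C e^{2 x} \sin{\left(y \right)} + 2 B C^{2} e^{x} \sin{\left(y \right)} \cos{\left(y \right)} + C^{3} \sin{\left(y \right)} \cos^{2}{\left(y \right)}
  -2·u·u_x = - 2 A^{2} x y^{2} - 2 A B x y e^{x} - 2 A B y e^{x} - 2 A C y \cos{\left(y \right)} - 2 B^{2} e^{2 x} - 2 B C e^{x} \cos{\left(y \right)}
  -2·u^2·u_xx = - 2 A^{2} B x^{2} y^{2} e^{x} - 4 A B^{2} x y e^{2 x} - 4 A B C x y e^{x} \cos{\left(y \right)} - 2 B^{3} e^{3 x} - 4 B^{2} C e^{2 x} \cos{\left(y \right)} - 2 B C^{2} e^{x} \cos^{2}{\left(y \right)}
So the left-hand side equals
  - A^{3} x^{3} y^{2} - 2 A^{2} B x^{2} y^{2} e^{x} - 2 A^{2} B x^{2} y e^{x} + A^{2} C x^{2} y^{2} \sin{\left(y \right)} - 2 A^{2} C x^{2} y \cos{\left(y \right)} - 2 A^{2} x y^{2} - 4 A B^{2} x y e^{2 x} - A B^{2} x e^{2 x} + 2 A B C x y e^{x} \sin{\left(y \right)} - 4 A B C x y e^{x} \cos{\left(y \right)} - 2 A B C x e^{x} \cos{\left(y \right)} - 2 A B x y e^{x} - 2 A B y e^{x} + 2 A C^{2} x y \sin{\left(y \right)} \cos{\left(y \right)} - A C^{2} x \cos^{2}{\left(y \right)} - 2 A C y \cos{\left(y \right)} - 2 B^{3} e^{3 x} + B^{2} C e^{2 x} \sin{\left(y \right)} - 4 B^{2} C e^{2 x} \cos{\left(y \right)} - 2 B^{2} e^{2 x} + 2 B C^{2} e^{x} \sin{\left(y \right)} \cos{\left(y \right)} - 2 B C^{2} e^{x} \cos^{2}{\left(y \right)} - 2 B C e^{x} \cos{\left(y \right)} + C^{3} \sin{\left(y \right)} \cos^{2}{\left(y \right)}
This must equal f(x, y) identically; expanded, f = - x^{3} y^{2} - 2 x^{2} y^{2} e^{x} + 3 x^{2} y^{2} \sin{\left(y \right)} - 2 x^{2} y e^{x} - 6 x^{2} y \cos{\left(y \right)} - 2 x y^{2} - 4 x y e^{2 x} + 6 x y e^{x} \sin{\left(y \right)} - 12 x y e^{x} \cos{\left(y \right)} - 2 x y e^{x} + 18 x y \sin{\left(y \right)} \cos{\left(y \right)} - x e^{2 x} - 6 x e^{x} \cos{\left(y \right)} - 9 x \cos^{2}{\left(y \right)} - 2 y e^{x} - 6 y \cos{\left(y \right)} - 2 e^{3 x} + 3 e^{2 x} \sin{\left(y \right)} - 12 e^{2 x} \cos{\left(y \right)} - 2 e^{2 x} + 18 e^{x} \sin{\left(y \right)} \cos{\left(y \right)} - 18 e^{x} \cos^{2}{\left(y \right)} - 6 e^{x} \cos{\left(y \right)} + 27 \sin{\left(y \right)} \cos^{2}{\left(y \right)}.
Matching coefficients of the independent functions:
(each divided by its leading coefficient; functions giving the same equation are listed together)
  [x y^{2}]:  A^{2} - 1 = 0
  [x e^{2 x}, x y e^{2 x}]:  A B^{2} - 1 = 0
  [x \cos^{2}{\left(y \right)}, x y \sin{\left(y \right)} \cos{\left(y \right)}]:  A C^{2} - 9 = 0
  [x^{3} y^{2}]:  A^{3} - 1 = 0
  [y e^{x}, x y e^{x}]:  A B - 1 = 0
  [y \cos{\left(y \right)}]:  A C - 3 = 0
  [e^{x} \cos{\left(y \right)}]:  B C - 3 = 0
  [e^{x} \cos^{2}{\left(y \right)}, e^{x} \sin{\left(y \right)} \cos{\left(y \right)}]:  B C^{2} - 9 = 0
  [e^{2 x} \sin{\left(y \right)}, e^{2 x} \cos{\left(y \right)}]:  B^{2} C - 3 = 0
  [\sin{\left(y \right)} \cos^{2}{\left(y \right)}]:  C^{3} - 27 = 0
  [x e^{x} \cos{\left(y \right)}, x y e^{x} \sin{\left(y \right)}, x y e^{x} \cos{\left(y \right)}]:  A B C - 3 = 0
  [x^{2} y e^{x}, x^{2} y^{2} e^{x}]:  A^{2} B - 1 = 0
  [x^{2} y \cos{\left(y \right)}, x^{2} y^{2} \sin{\left(y \right)}]:  A^{2} C - 3 = 0
  [e^{2 x}]:  B^{2} - 1 = 0
  [e^{3 x}]:  B^{3} - 1 = 0
Solving: A = 1, B = 1, C = 3.
Check against the point condition:
  u(0, 0) = 4  ⟹  B + C = 4  ✓
Hence u(x, y) = x y + e^{x} + 3 \cos{\left(y \right)}.

Answer: u(x, y) = x y + e^{x} + 3 \cos{\left(y \right)}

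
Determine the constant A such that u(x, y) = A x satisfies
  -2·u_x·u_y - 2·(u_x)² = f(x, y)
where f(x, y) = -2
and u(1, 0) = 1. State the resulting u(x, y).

Substitute the ansatz u = A x into the left-hand side.
Derivatives of the ansatz:
  u_x = A
  u_y = 0
Term by term:
  -2·u_x·u_y = 0
  -2·(u_x)² = - 2 A^{2}
So the left-hand side equals
  - 2 A^{2}
This must equal f(x, y) = -2 identically.
Matching coefficients of the independent functions:
  [constant term]:  - 2 A^{2} = -2
These equations allow (A) = (-1) or (1).
Impose the point condition(s):
  u(1, 0) = 1  ⟹  A = 1
Only A = 1 satisfies everything.
Hence u(x, y) = x.

Answer: u(x, y) = x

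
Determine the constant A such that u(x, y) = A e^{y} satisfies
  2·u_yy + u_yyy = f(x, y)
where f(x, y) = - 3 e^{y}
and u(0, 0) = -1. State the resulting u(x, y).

Substitute the ansatz u = A e^{y} into the left-hand side.
Derivatives of the ansatz:
  u_yy = A e^{y}
  u_yyy = A e^{y}
Term by term:
  2·u_yy = 2 A e^{y}
  u_yyy = A e^{y}
So the left-hand side equals
  3 A e^{y}
This must equal f(x, y) = - 3 e^{y} identically.
Matching coefficients of the independent functions:
  [e^{y}]:  3 A = -3
Solving: A = -1.
Check against the point condition:
  u(0, 0) = -1  ⟹  A = -1  ✓
Hence u(x, y) = - e^{y}.

Answer: u(x, y) = - e^{y}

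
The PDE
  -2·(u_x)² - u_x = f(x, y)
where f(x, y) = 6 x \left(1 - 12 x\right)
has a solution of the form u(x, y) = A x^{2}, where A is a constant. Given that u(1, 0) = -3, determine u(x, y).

Substitute the ansatz u = A x^{2} into the left-hand side.
Derivatives of the ansatz:
  u_x = 2 A x
Term by term:
  -2·(u_x)² = - 8 A^{2} x^{2}
  -u_x = - 2 A x
So the left-hand side equals
  - 8 A^{2} x^{2} - 2 A x
This must equal f(x, y) = 6 x \left(1 - 12 x\right) identically.
Matching coefficients of the independent functions:
  [x]:  - 2 A = 6
  [x^{2}]:  - 8 A^{2} = -72
Solving: A = -3.
Check against the point condition:
  u(1, 0) = -3  ⟹  A = -3  ✓
Hence u(x, y) = - 3 x^{2}.

Answer: u(x, y) = - 3 x^{2}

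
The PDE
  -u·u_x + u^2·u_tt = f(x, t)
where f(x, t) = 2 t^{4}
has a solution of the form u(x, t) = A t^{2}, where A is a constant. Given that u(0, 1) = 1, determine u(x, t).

Substitute the ansatz u = A t^{2} into the left-hand side.
Derivatives of the ansatz:
  u_x = 0
  u_tt = 2 A
Term by term:
  -u·u_x = 0
  u^2·u_tt = 2 A^{3} t^{4}
So the left-hand side equals
  2 A^{3} t^{4}
This must equal f(x, t) = 2 t^{4} identically.
Matching coefficients of the independent functions:
  [t^{4}]:  2 A^{3} = 2
Solving: A = 1.
Check against the point condition:
  u(0, 1) = 1  ⟹  A = 1  ✓
Hence u(x, t) = t^{2}.

Answer: u(x, t) = t^{2}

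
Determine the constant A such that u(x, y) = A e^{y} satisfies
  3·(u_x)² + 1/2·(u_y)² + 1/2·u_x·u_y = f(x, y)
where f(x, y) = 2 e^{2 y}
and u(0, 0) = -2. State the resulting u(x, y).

Substitute the ansatz u = A e^{y} into the left-hand side.
Derivatives of the ansatz:
  u_x = 0
  u_y = A e^{y}
Term by term:
  3·(u_x)² = 0
  1/2·(u_y)² = \frac{A^{2} e^{2 y}}{2}
  1/2·u_x·u_y = 0
So the left-hand side equals
  \frac{A^{2} e^{2 y}}{2}
This must equal f(x, y) = 2 e^{2 y} identically.
Matching coefficients of the independent functions:
  [e^{2 y}]:  \frac{A^{2}}{2} = 2
These equations allow (A) = (-2) or (2).
Impose the point condition(s):
  u(0, 0) = -2  ⟹  A = -2
Only A = -2 satisfies everything.
Hence u(x, y) = - 2 e^{y}.

Answer: u(x, y) = - 2 e^{y}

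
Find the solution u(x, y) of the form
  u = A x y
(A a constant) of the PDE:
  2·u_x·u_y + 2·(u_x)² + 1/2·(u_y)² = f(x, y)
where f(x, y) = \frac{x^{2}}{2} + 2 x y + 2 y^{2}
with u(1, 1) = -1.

Substitute the ansatz u = A x y into the left-hand side.
Derivatives of the ansatz:
  u_x = A y
  u_y = A x
Term by term:
  2·u_x·u_y = 2 A^{2} x y
  2·(u_x)² = 2 A^{2} y^{2}
  1/2·(u_y)² = \frac{A^{2} x^{2}}{2}
So the left-hand side equals
  \frac{A^{2} x^{2}}{2} + 2 A^{2} x y + 2 A^{2} y^{2}
This must equal f(x, y) = \frac{x^{2}}{2} + 2 x y + 2 y^{2} identically.
Matching coefficients of the independent functions:
  [x^{2}]:  \frac{A^{2}}{2} = \frac{1}{2}
  [y^{2}, x y]:  2 A^{2} = 2
These equations allow (A) = (-1) or (1).
Impose the point condition(s):
  u(1, 1) = -1  ⟹  A = -1
Only A = -1 satisfies everything.
Hence u(x, y) = - x y.

Answer: u(x, y) = - x y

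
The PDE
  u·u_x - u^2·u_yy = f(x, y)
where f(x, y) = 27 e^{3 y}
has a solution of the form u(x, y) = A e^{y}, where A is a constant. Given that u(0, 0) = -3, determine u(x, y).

Answer: u(x, y) = - 3 e^{y}

Derivation:
Substitute the ansatz u = A e^{y} into the left-hand side.
Derivatives of the ansatz:
  u_x = 0
  u_yy = A e^{y}
Term by term:
  u·u_x = 0
  -u^2·u_yy = - A^{3} e^{3 y}
So the left-hand side equals
  - A^{3} e^{3 y}
This must equal f(x, y) = 27 e^{3 y} identically.
Matching coefficients of the independent functions:
  [e^{3 y}]:  - A^{3} = 27
Solving: A = -3.
Check against the point condition:
  u(0, 0) = -3  ⟹  A = -3  ✓
Hence u(x, y) = - 3 e^{y}.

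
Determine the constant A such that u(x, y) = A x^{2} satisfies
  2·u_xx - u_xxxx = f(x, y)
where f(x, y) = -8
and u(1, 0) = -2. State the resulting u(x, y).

Answer: u(x, y) = - 2 x^{2}

Derivation:
Substitute the ansatz u = A x^{2} into the left-hand side.
Derivatives of the ansatz:
  u_xx = 2 A
  u_xxxx = 0
Term by term:
  2·u_xx = 4 A
  -u_xxxx = 0
So the left-hand side equals
  4 A
This must equal f(x, y) = -8 identically.
Matching coefficients of the independent functions:
  [constant term]:  4 A = -8
Solving: A = -2.
Check against the point condition:
  u(1, 0) = -2  ⟹  A = -2  ✓
Hence u(x, y) = - 2 x^{2}.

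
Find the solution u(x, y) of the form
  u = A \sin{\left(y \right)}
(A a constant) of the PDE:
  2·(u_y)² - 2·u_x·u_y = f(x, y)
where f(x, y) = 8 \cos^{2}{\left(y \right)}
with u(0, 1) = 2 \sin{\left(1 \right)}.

Substitute the ansatz u = A \sin{\left(y \right)} into the left-hand side.
Derivatives of the ansatz:
  u_y = A \cos{\left(y \right)}
  u_x = 0
Term by term:
  2·(u_y)² = 2 A^{2} \cos^{2}{\left(y \right)}
  -2·u_x·u_y = 0
So the left-hand side equals
  2 A^{2} \cos^{2}{\left(y \right)}
This must equal f(x, y) = 8 \cos^{2}{\left(y \right)} identically.
Matching coefficients of the independent functions:
  [\cos^{2}{\left(y \right)}]:  2 A^{2} = 8
These equations allow (A) = (-2) or (2).
Impose the point condition(s):
  u(0, 1) = 2 \sin{\left(1 \right)}  ⟹  A \sin{\left(1 \right)} = 2 \sin{\left(1 \right)}
Only A = 2 satisfies everything.
Hence u(x, y) = 2 \sin{\left(y \right)}.

Answer: u(x, y) = 2 \sin{\left(y \right)}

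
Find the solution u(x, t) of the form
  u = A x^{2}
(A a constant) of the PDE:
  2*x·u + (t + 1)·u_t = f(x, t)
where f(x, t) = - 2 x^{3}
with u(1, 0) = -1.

Substitute the ansatz u = A x^{2} into the left-hand side.
Derivatives of the ansatz:
  u_t = 0
Term by term:
  2*x·u = 2 A x^{3}
  (t + 1)·u_t = 0
So the left-hand side equals
  2 A x^{3}
This must equal f(x, t) = - 2 x^{3} identically.
Matching coefficients of the independent functions:
  [x^{3}]:  2 A = -2
Solving: A = -1.
Check against the point condition:
  u(1, 0) = -1  ⟹  A = -1  ✓
Hence u(x, t) = - x^{2}.

Answer: u(x, t) = - x^{2}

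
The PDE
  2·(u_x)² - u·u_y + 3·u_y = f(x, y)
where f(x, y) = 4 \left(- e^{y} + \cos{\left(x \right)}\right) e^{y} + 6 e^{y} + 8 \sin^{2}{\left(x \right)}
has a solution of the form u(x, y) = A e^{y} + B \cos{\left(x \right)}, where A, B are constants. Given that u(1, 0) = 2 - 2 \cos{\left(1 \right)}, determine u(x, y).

Substitute the ansatz u = A e^{y} + B \cos{\left(x \right)} into the left-hand side.
Derivatives of the ansatz:
  u_x = - B \sin{\left(x \right)}
  u_y = A e^{y}
Term by term:
  2·(u_x)² = 2 B^{2} \sin^{2}{\left(x \right)}
  -u·u_y = - A^{2} e^{2 y} - A B e^{y} \cos{\left(x \right)}
  3·u_y = 3 A e^{y}
So the left-hand side equals
  - A^{2} e^{2 y} - A B e^{y} \cos{\left(x \right)} + 3 A e^{y} + 2 B^{2} \sin^{2}{\left(x \right)}
This must equal f(x, y) identically; expanded, f = - 4 e^{2 y} + 4 e^{y} \cos{\left(x \right)} + 6 e^{y} + 8 \sin^{2}{\left(x \right)}.
Matching coefficients of the independent functions:
  [e^{y} \cos{\left(x \right)}]:  - A B = 4
  [e^{y}]:  3 A = 6
  [e^{2 y}]:  - A^{2} = -4
  [\sin^{2}{\left(x \right)}]:  2 B^{2} = 8
Solving: A = 2, B = -2.
Check against the point condition:
  u(1, 0) = 2 - 2 \cos{\left(1 \right)}  ⟹  A + B \cos{\left(1 \right)} = 2 - 2 \cos{\left(1 \right)}  ✓
Hence u(x, y) = 2 e^{y} - 2 \cos{\left(x \right)}.

Answer: u(x, y) = 2 e^{y} - 2 \cos{\left(x \right)}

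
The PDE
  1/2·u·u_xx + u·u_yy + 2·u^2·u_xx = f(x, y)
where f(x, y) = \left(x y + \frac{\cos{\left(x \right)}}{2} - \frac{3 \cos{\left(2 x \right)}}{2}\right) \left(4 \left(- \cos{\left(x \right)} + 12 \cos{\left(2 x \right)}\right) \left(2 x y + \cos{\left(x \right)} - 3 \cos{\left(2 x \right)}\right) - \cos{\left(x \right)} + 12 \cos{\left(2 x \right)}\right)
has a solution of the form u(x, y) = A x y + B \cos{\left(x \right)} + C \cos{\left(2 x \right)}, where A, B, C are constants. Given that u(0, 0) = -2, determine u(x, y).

Substitute the ansatz u = A x y + B \cos{\left(x \right)} + C \cos{\left(2 x \right)} into the left-hand side.
Derivatives of the ansatz:
  u_xx = - B \cos{\left(x \right)} - 4 C \cos{\left(2 x \right)}
  u_yy = 0
Term by term:
  1/2·u·u_xx = - \frac{A B x y \cos{\left(x \right)}}{2} - 2 A C x y \cos{\left(2 x \right)} - \frac{B^{2} \cos^{2}{\left(x \right)}}{2} - \frac{5 B C \cos{\left(x \right)} \cos{\left(2 x \right)}}{2} - 2 C^{2} \cos^{2}{\left(2 x \right)}
  u·u_yy = 0
  2·u^2·u_xx = - 2 A^{2} B x^{2} y^{2} \cos{\left(x \right)} - 8 A^{2} C x^{2} y^{2} \cos{\left(2 x \right)} - 4 A B^{2} x y \cos^{2}{\left(x \right)} - 20 A B C x y \cos{\left(x \right)} \cos{\left(2 x \right)} - 16 A C^{2} x y \cos^{2}{\left(2 x \right)} - 2 B^{3} \cos^{3}{\left(x \right)} - 12 B^{2} C \cos^{2}{\left(x \right)} \cos{\left(2 x \right)} - 18 B C^{2} \cos{\left(x \right)} \cos^{2}{\left(2 x \right)} - 8 C^{3} \cos^{3}{\left(2 x \right)}
So the left-hand side equals
  - 2 A^{2} B x^{2} y^{2} \cos{\left(x \right)} - 8 A^{2} C x^{2} y^{2} \cos{\left(2 x \right)} - 4 A B^{2} x y \cos^{2}{\left(x \right)} - 20 A B C x y \cos{\left(x \right)} \cos{\left(2 x \right)} - \frac{A B x y \cos{\left(x \right)}}{2} - 16 A C^{2} x y \cos^{2}{\left(2 x \right)} - 2 A C x y \cos{\left(2 x \right)} - 2 B^{3} \cos^{3}{\left(x \right)} - 12 B^{2} C \cos^{2}{\left(x \right)} \cos{\left(2 x \right)} - \frac{B^{2} \cos^{2}{\left(x \right)}}{2} - 18 B C^{2} \cos{\left(x \right)} \cos^{2}{\left(2 x \right)} - \frac{5 B C \cos{\left(x \right)} \cos{\left(2 x \right)}}{2} - 8 C^{3} \cos^{3}{\left(2 x \right)} - 2 C^{2} \cos^{2}{\left(2 x \right)}
This must equal f(x, y) identically; expanded, f = - 8 x^{2} y^{2} \cos{\left(x \right)} + 96 x^{2} y^{2} \cos{\left(2 x \right)} - 8 x y \cos^{2}{\left(x \right)} + 120 x y \cos{\left(x \right)} \cos{\left(2 x \right)} - x y \cos{\left(x \right)} - 288 x y \cos^{2}{\left(2 x \right)} + 12 x y \cos{\left(2 x \right)} - 2 \cos^{3}{\left(x \right)} + 36 \cos^{2}{\left(x \right)} \cos{\left(2 x \right)} - \frac{\cos^{2}{\left(x \right)}}{2} - 162 \cos{\left(x \right)} \cos^{2}{\left(2 x \right)} + \frac{15 \cos{\left(x \right)} \cos{\left(2 x \right)}}{2} + 216 \cos^{3}{\left(2 x \right)} - 18 \cos^{2}{\left(2 x \right)}.
Matching coefficients of the independent functions:
  [\cos{\left(x \right)} \cos{\left(2 x \right)}]:  - \frac{5 B C}{2} = \frac{15}{2}
  [\cos{\left(x \right)} \cos^{2}{\left(2 x \right)}]:  - 18 B C^{2} = -162
  [\cos^{2}{\left(x \right)} \cos{\left(2 x \right)}]:  - 12 B^{2} C = 36
  [x y \cos{\left(x \right)}]:  - \frac{A B}{2} = -1
  [x y \cos^{2}{\left(x \right)}]:  - 4 A B^{2} = -8
  [x y \cos{\left(2 x \right)}]:  - 2 A C = 12
  [x y \cos^{2}{\left(2 x \right)}]:  - 16 A C^{2} = -288
  [x^{2} y^{2} \cos{\left(x \right)}]:  - 2 A^{2} B = -8
  [x^{2} y^{2} \cos{\left(2 x \right)}]:  - 8 A^{2} C = 96
  [x y \cos{\left(x \right)} \cos{\left(2 x \right)}]:  - 20 A B C = 120
  [\cos^{2}{\left(x \right)}]:  - \frac{B^{2}}{2} = - \frac{1}{2}
  [\cos^{3}{\left(x \right)}]:  - 2 B^{3} = -2
  [\cos^{2}{\left(2 x \right)}]:  - 2 C^{2} = -18
  [\cos^{3}{\left(2 x \right)}]:  - 8 C^{3} = 216
Solving: A = 2, B = 1, C = -3.
Check against the point condition:
  u(0, 0) = -2  ⟹  B + C = -2  ✓
Hence u(x, y) = 2 x y + \cos{\left(x \right)} - 3 \cos{\left(2 x \right)}.

Answer: u(x, y) = 2 x y + \cos{\left(x \right)} - 3 \cos{\left(2 x \right)}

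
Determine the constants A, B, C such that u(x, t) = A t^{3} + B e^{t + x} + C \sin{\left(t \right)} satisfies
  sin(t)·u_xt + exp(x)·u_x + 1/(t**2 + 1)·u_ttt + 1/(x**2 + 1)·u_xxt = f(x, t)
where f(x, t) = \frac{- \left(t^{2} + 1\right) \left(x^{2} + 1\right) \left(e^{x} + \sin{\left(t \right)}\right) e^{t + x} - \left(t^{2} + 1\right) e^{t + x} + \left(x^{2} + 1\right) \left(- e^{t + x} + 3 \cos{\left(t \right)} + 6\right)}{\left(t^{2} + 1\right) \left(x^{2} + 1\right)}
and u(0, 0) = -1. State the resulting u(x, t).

Substitute the ansatz u = A t^{3} + B e^{t + x} + C \sin{\left(t \right)} into the left-hand side.
Derivatives of the ansatz:
  u_xt = B e^{t} e^{x}
  u_x = B e^{t} e^{x}
  u_ttt = 6 A + B e^{t} e^{x} - C \cos{\left(t \right)}
  u_xxt = B e^{t} e^{x}
Term by term:
  sin(t)·u_xt = B e^{t} e^{x} \sin{\left(t \right)}
  exp(x)·u_x = B e^{t} e^{2 x}
  1/(t**2 + 1)·u_ttt = \frac{6 A}{t^{2} + 1} + \frac{B e^{t} e^{x}}{t^{2} + 1} - \frac{C \cos{\left(t \right)}}{t^{2} + 1}
  1/(x**2 + 1)·u_xxt = \frac{B e^{t} e^{x}}{x^{2} + 1}
So the left-hand side equals
  \frac{6 A}{t^{2} + 1} + B e^{t} e^{2 x} + B e^{t} e^{x} \sin{\left(t \right)} + \frac{B e^{t} e^{x}}{x^{2} + 1} + \frac{B e^{t} e^{x}}{t^{2} + 1} - \frac{C \cos{\left(t \right)}}{t^{2} + 1}
This must equal f(x, t) identically; expanded, f = - e^{t} e^{2 x} - e^{t} e^{x} \sin{\left(t \right)} - \frac{e^{t} e^{x}}{x^{2} + 1} - \frac{e^{t} e^{x}}{t^{2} + 1} + \frac{3 \cos{\left(t \right)}}{t^{2} + 1} + \frac{6}{t^{2} + 1}.
Matching coefficients of the independent functions:
  [\frac{\cos{\left(t \right)}}{t^{2} + 1}]:  - C = 3
  [e^{t} e^{2 x}, \frac{e^{t} e^{x}}{t^{2} + 1}, \frac{e^{t} e^{x}}{x^{2} + 1}, e^{t} e^{x} \sin{\left(t \right)}]:  B = -1
  [\frac{1}{t^{2} + 1}]:  6 A = 6
Solving: A = 1, B = -1, C = -3.
Check against the point condition:
  u(0, 0) = -1  ⟹  B = -1  ✓
Hence u(x, t) = t^{3} - e^{t + x} - 3 \sin{\left(t \right)}.

Answer: u(x, t) = t^{3} - e^{t + x} - 3 \sin{\left(t \right)}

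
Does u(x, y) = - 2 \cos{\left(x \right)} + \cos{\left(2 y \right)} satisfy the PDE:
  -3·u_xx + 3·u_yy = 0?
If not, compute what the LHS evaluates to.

Evaluate each term of the left-hand side for u = - 2 \cos{\left(x \right)} + \cos{\left(2 y \right)}.
Derivatives:
  u_xx = 2 \cos{\left(x \right)}
  u_yy = - 4 \cos{\left(2 y \right)}
Terms:
  -3·u_xx = - 6 \cos{\left(x \right)}
  3·u_yy = - 12 \cos{\left(2 y \right)}
Sum: LHS = - 6 \cos{\left(x \right)} - 12 \cos{\left(2 y \right)}
Given right-hand side: 0. Difference LHS − RHS = - 6 \cos{\left(x \right)} - 12 \cos{\left(2 y \right)} ≠ 0, so u is not a solution.

Answer: No, the LHS evaluates to - 6 \cos{\left(x \right)} - 12 \cos{\left(2 y \right)}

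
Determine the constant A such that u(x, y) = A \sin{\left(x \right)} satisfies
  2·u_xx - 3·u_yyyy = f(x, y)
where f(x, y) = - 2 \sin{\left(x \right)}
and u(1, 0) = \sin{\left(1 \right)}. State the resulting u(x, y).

Answer: u(x, y) = \sin{\left(x \right)}

Derivation:
Substitute the ansatz u = A \sin{\left(x \right)} into the left-hand side.
Derivatives of the ansatz:
  u_xx = - A \sin{\left(x \right)}
  u_yyyy = 0
Term by term:
  2·u_xx = - 2 A \sin{\left(x \right)}
  -3·u_yyyy = 0
So the left-hand side equals
  - 2 A \sin{\left(x \right)}
This must equal f(x, y) = - 2 \sin{\left(x \right)} identically.
Matching coefficients of the independent functions:
  [\sin{\left(x \right)}]:  - 2 A = -2
Solving: A = 1.
Check against the point condition:
  u(1, 0) = \sin{\left(1 \right)}  ⟹  A \sin{\left(1 \right)} = \sin{\left(1 \right)}  ✓
Hence u(x, y) = \sin{\left(x \right)}.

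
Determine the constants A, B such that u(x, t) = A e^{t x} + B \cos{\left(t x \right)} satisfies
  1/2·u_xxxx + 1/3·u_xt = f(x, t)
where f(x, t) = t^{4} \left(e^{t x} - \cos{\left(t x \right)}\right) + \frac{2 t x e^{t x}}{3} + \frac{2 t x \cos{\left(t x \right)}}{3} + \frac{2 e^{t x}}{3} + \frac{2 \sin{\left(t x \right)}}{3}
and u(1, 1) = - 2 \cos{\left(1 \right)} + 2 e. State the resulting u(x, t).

Substitute the ansatz u = A e^{t x} + B \cos{\left(t x \right)} into the left-hand side.
Derivatives of the ansatz:
  u_xxxx = A t^{4} e^{t x} + B t^{4} \cos{\left(t x \right)}
  u_xt = A t x e^{t x} + A e^{t x} - B t x \cos{\left(t x \right)} - B \sin{\left(t x \right)}
Term by term:
  1/2·u_xxxx = \frac{A t^{4} e^{t x}}{2} + \frac{B t^{4} \cos{\left(t x \right)}}{2}
  1/3·u_xt = \frac{A t x e^{t x}}{3} + \frac{A e^{t x}}{3} - \frac{B t x \cos{\left(t x \right)}}{3} - \frac{B \sin{\left(t x \right)}}{3}
So the left-hand side equals
  \frac{A t^{4} e^{t x}}{2} + \frac{A t x e^{t x}}{3} + \frac{A e^{t x}}{3} + \frac{B t^{4} \cos{\left(t x \right)}}{2} - \frac{B t x \cos{\left(t x \right)}}{3} - \frac{B \sin{\left(t x \right)}}{3}
This must equal f(x, t) identically; expanded, f = t^{4} e^{t x} - t^{4} \cos{\left(t x \right)} + \frac{2 t x e^{t x}}{3} + \frac{2 t x \cos{\left(t x \right)}}{3} + \frac{2 e^{t x}}{3} + \frac{2 \sin{\left(t x \right)}}{3}.
Matching coefficients of the independent functions:
  [t^{4} e^{t x}]:  \frac{A}{2} = 1
  [t^{4} \cos{\left(t x \right)}]:  \frac{B}{2} = -1
  [t x e^{t x}, e^{t x}]:  \frac{A}{3} = \frac{2}{3}
  [t x \cos{\left(t x \right)}, \sin{\left(t x \right)}]:  - \frac{B}{3} = \frac{2}{3}
Solving: A = 2, B = -2.
Check against the point condition:
  u(1, 1) = - 2 \cos{\left(1 \right)} + 2 e  ⟹  e A + B \cos{\left(1 \right)} = - 2 \cos{\left(1 \right)} + 2 e  ✓
Hence u(x, t) = 2 e^{t x} - 2 \cos{\left(t x \right)}.

Answer: u(x, t) = 2 e^{t x} - 2 \cos{\left(t x \right)}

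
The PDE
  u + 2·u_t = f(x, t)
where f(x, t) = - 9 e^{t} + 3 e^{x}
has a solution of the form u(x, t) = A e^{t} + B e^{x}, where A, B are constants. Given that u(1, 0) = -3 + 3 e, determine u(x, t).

Substitute the ansatz u = A e^{t} + B e^{x} into the left-hand side.
Derivatives of the ansatz:
  u_t = A e^{t}
Term by term:
  u = A e^{t} + B e^{x}
  2·u_t = 2 A e^{t}
So the left-hand side equals
  3 A e^{t} + B e^{x}
This must equal f(x, t) = - 9 e^{t} + 3 e^{x} identically.
Matching coefficients of the independent functions:
  [e^{t}]:  3 A = -9
  [e^{x}]:  B = 3
Solving: A = -3, B = 3.
Check against the point condition:
  u(1, 0) = -3 + 3 e  ⟹  A + e B = -3 + 3 e  ✓
Hence u(x, t) = - 3 e^{t} + 3 e^{x}.

Answer: u(x, t) = - 3 e^{t} + 3 e^{x}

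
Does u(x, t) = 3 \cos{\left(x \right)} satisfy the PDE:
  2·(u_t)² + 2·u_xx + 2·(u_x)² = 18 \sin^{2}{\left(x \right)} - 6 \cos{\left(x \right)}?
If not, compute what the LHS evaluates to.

Evaluate each term of the left-hand side for u = 3 \cos{\left(x \right)}.
Derivatives:
  u_t = 0
  u_xx = - 3 \cos{\left(x \right)}
  u_x = - 3 \sin{\left(x \right)}
Terms:
  2·(u_t)² = 0
  2·u_xx = - 6 \cos{\left(x \right)}
  2·(u_x)² = 18 \sin^{2}{\left(x \right)}
Sum: LHS = 18 \sin^{2}{\left(x \right)} - 6 \cos{\left(x \right)}
This is exactly the given right-hand side, so u is a solution.

Answer: Yes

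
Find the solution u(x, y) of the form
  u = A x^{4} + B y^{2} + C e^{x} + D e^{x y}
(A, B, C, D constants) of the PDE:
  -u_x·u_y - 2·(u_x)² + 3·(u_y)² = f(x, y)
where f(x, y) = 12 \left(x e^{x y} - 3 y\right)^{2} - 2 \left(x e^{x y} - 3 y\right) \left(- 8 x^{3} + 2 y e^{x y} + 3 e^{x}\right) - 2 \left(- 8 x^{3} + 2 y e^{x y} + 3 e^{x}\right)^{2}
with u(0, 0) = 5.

Substitute the ansatz u = A x^{4} + B y^{2} + C e^{x} + D e^{x y} into the left-hand side.
Derivatives of the ansatz:
  u_x = 4 A x^{3} + C e^{x} + D y e^{x y}
  u_y = 2 B y + D x e^{x y}
Term by term:
  -u_x·u_y = - 8 A B x^{3} y - 4 A D x^{4} e^{x y} - 2 B C y e^{x} - 2 B D y^{2} e^{x y} - C D x e^{x} e^{x y} - D^{2} x y e^{2 x y}
  -2·(u_x)² = - 32 A^{2} x^{6} - 16 A C x^{3} e^{x} - 16 A D x^{3} y e^{x y} - 2 C^{2} e^{2 x} - 4 C D y e^{x} e^{x y} - 2 D^{2} y^{2} e^{2 x y}
  3·(u_y)² = 12 B^{2} y^{2} + 12 B D x y e^{x y} + 3 D^{2} x^{2} e^{2 x y}
So the left-hand side equals
  - 32 A^{2} x^{6} - 8 A B x^{3} y - 16 A C x^{3} e^{x} - 4 A D x^{4} e^{x y} - 16 A D x^{3} y e^{x y} + 12 B^{2} y^{2} - 2 B C y e^{x} + 12 B D x y e^{x y} - 2 B D y^{2} e^{x y} - 2 C^{2} e^{2 x} - C D x e^{x} e^{x y} - 4 C D y e^{x} e^{x y} + 3 D^{2} x^{2} e^{2 x y} - D^{2} x y e^{2 x y} - 2 D^{2} y^{2} e^{2 x y}
This must equal f(x, y) identically; expanded, f = - 128 x^{6} + 16 x^{4} e^{x y} + 64 x^{3} y e^{x y} - 48 x^{3} y + 96 x^{3} e^{x} + 12 x^{2} e^{2 x y} - 4 x y e^{2 x y} - 72 x y e^{x y} - 6 x e^{x} e^{x y} - 8 y^{2} e^{2 x y} + 12 y^{2} e^{x y} + 108 y^{2} - 24 y e^{x} e^{x y} + 18 y e^{x} - 18 e^{2 x}.
Matching coefficients of the independent functions:
(each divided by its leading coefficient; functions giving the same equation are listed together)
  [x^{6}]:  A^{2} - 4 = 0
  [y^{2}]:  B^{2} - 9 = 0
  [x^{2} e^{2 x y}, y^{2} e^{2 x y}, x y e^{2 x y}]:  D^{2} - 4 = 0
  [x^{3} y]:  A B - 6 = 0
  [x^{3} e^{x}]:  A C + 6 = 0
  [x^{4} e^{x y}, x^{3} y e^{x y}]:  A D + 4 = 0
  [y e^{x}]:  B C + 9 = 0
  [y^{2} e^{x y}, x y e^{x y}]:  B D + 6 = 0
  [x e^{x} e^{x y}, y e^{x} e^{x y}]:  C D - 6 = 0
  [e^{2 x}]:  C^{2} - 9 = 0
These equations allow (A, B, C, D) = (-2, -3, 3, 2) or (2, 3, -3, -2).
Impose the point condition(s):
  u(0, 0) = 5  ⟹  C + D = 5
Only A = -2, B = -3, C = 3, D = 2 satisfies everything.
Hence u(x, y) = - 2 x^{4} - 3 y^{2} + 3 e^{x} + 2 e^{x y}.

Answer: u(x, y) = - 2 x^{4} - 3 y^{2} + 3 e^{x} + 2 e^{x y}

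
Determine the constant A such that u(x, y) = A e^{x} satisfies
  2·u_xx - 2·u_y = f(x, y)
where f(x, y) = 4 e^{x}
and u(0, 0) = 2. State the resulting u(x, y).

Substitute the ansatz u = A e^{x} into the left-hand side.
Derivatives of the ansatz:
  u_xx = A e^{x}
  u_y = 0
Term by term:
  2·u_xx = 2 A e^{x}
  -2·u_y = 0
So the left-hand side equals
  2 A e^{x}
This must equal f(x, y) = 4 e^{x} identically.
Matching coefficients of the independent functions:
  [e^{x}]:  2 A = 4
Solving: A = 2.
Check against the point condition:
  u(0, 0) = 2  ⟹  A = 2  ✓
Hence u(x, y) = 2 e^{x}.

Answer: u(x, y) = 2 e^{x}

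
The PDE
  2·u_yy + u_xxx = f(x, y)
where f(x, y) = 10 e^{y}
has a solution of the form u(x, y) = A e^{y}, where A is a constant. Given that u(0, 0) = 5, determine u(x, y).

Substitute the ansatz u = A e^{y} into the left-hand side.
Derivatives of the ansatz:
  u_yy = A e^{y}
  u_xxx = 0
Term by term:
  2·u_yy = 2 A e^{y}
  u_xxx = 0
So the left-hand side equals
  2 A e^{y}
This must equal f(x, y) = 10 e^{y} identically.
Matching coefficients of the independent functions:
  [e^{y}]:  2 A = 10
Solving: A = 5.
Check against the point condition:
  u(0, 0) = 5  ⟹  A = 5  ✓
Hence u(x, y) = 5 e^{y}.

Answer: u(x, y) = 5 e^{y}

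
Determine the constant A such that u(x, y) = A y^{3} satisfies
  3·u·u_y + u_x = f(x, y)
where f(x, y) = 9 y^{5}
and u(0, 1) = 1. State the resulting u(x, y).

Substitute the ansatz u = A y^{3} into the left-hand side.
Derivatives of the ansatz:
  u_y = 3 A y^{2}
  u_x = 0
Term by term:
  3·u·u_y = 9 A^{2} y^{5}
  u_x = 0
So the left-hand side equals
  9 A^{2} y^{5}
This must equal f(x, y) = 9 y^{5} identically.
Matching coefficients of the independent functions:
  [y^{5}]:  9 A^{2} = 9
These equations allow (A) = (-1) or (1).
Impose the point condition(s):
  u(0, 1) = 1  ⟹  A = 1
Only A = 1 satisfies everything.
Hence u(x, y) = y^{3}.

Answer: u(x, y) = y^{3}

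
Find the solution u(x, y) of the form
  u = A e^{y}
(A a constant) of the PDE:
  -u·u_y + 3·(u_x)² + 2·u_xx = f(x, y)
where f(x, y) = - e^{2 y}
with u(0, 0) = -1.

Substitute the ansatz u = A e^{y} into the left-hand side.
Derivatives of the ansatz:
  u_y = A e^{y}
  u_x = 0
  u_xx = 0
Term by term:
  -u·u_y = - A^{2} e^{2 y}
  3·(u_x)² = 0
  2·u_xx = 0
So the left-hand side equals
  - A^{2} e^{2 y}
This must equal f(x, y) = - e^{2 y} identically.
Matching coefficients of the independent functions:
  [e^{2 y}]:  - A^{2} = -1
These equations allow (A) = (-1) or (1).
Impose the point condition(s):
  u(0, 0) = -1  ⟹  A = -1
Only A = -1 satisfies everything.
Hence u(x, y) = - e^{y}.

Answer: u(x, y) = - e^{y}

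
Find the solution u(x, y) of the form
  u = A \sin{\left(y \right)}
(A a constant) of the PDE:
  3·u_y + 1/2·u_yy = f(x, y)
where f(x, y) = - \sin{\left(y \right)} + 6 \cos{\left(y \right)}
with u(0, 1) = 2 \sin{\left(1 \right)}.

Answer: u(x, y) = 2 \sin{\left(y \right)}

Derivation:
Substitute the ansatz u = A \sin{\left(y \right)} into the left-hand side.
Derivatives of the ansatz:
  u_y = A \cos{\left(y \right)}
  u_yy = - A \sin{\left(y \right)}
Term by term:
  3·u_y = 3 A \cos{\left(y \right)}
  1/2·u_yy = - \frac{A \sin{\left(y \right)}}{2}
So the left-hand side equals
  - \frac{A \sin{\left(y \right)}}{2} + 3 A \cos{\left(y \right)}
This must equal f(x, y) = - \sin{\left(y \right)} + 6 \cos{\left(y \right)} identically.
Matching coefficients of the independent functions:
  [\sin{\left(y \right)}]:  - \frac{A}{2} = -1
  [\cos{\left(y \right)}]:  3 A = 6
Solving: A = 2.
Check against the point condition:
  u(0, 1) = 2 \sin{\left(1 \right)}  ⟹  A \sin{\left(1 \right)} = 2 \sin{\left(1 \right)}  ✓
Hence u(x, y) = 2 \sin{\left(y \right)}.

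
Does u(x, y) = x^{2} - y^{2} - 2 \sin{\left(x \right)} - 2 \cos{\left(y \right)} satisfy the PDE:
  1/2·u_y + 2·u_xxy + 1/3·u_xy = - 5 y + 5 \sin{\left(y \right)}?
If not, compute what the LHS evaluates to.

Evaluate each term of the left-hand side for u = x^{2} - y^{2} - 2 \sin{\left(x \right)} - 2 \cos{\left(y \right)}.
Derivatives:
  u_y = - 2 y + 2 \sin{\left(y \right)}
  u_xxy = 0
  u_xy = 0
Terms:
  1/2·u_y = - y + \sin{\left(y \right)}
  2·u_xxy = 0
  1/3·u_xy = 0
Sum: LHS = - y + \sin{\left(y \right)}
Given right-hand side: - 5 y + 5 \sin{\left(y \right)}. Difference LHS − RHS = 4 y - 4 \sin{\left(y \right)} ≠ 0, so u is not a solution.

Answer: No, the LHS evaluates to - y + \sin{\left(y \right)}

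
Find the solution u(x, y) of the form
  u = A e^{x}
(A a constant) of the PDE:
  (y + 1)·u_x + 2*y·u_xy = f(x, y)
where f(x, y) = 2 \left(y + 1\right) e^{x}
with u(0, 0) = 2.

Substitute the ansatz u = A e^{x} into the left-hand side.
Derivatives of the ansatz:
  u_x = A e^{x}
  u_xy = 0
Term by term:
  (y + 1)·u_x = A y e^{x} + A e^{x}
  2*y·u_xy = 0
So the left-hand side equals
  A y e^{x} + A e^{x}
This must equal f(x, y) identically; expanded, f = 2 y e^{x} + 2 e^{x}.
Matching coefficients of the independent functions:
  [y e^{x}, e^{x}]:  A = 2
Solving: A = 2.
Check against the point condition:
  u(0, 0) = 2  ⟹  A = 2  ✓
Hence u(x, y) = 2 e^{x}.

Answer: u(x, y) = 2 e^{x}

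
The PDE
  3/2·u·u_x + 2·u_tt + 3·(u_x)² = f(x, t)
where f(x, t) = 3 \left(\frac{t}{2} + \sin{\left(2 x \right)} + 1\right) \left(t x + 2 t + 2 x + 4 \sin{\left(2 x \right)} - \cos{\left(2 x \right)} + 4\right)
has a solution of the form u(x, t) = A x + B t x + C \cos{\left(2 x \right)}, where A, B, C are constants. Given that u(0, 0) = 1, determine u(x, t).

Substitute the ansatz u = A x + B t x + C \cos{\left(2 x \right)} into the left-hand side.
Derivatives of the ansatz:
  u_x = A + B t - 2 C \sin{\left(2 x \right)}
  u_tt = 0
Term by term:
  3/2·u·u_x = \frac{3 A^{2} x}{2} + 3 A B t x - 3 A C x \sin{\left(2 x \right)} + \frac{3 A C \cos{\left(2 x \right)}}{2} + \frac{3 B^{2} t^{2} x}{2} - 3 B C t x \sin{\left(2 x \right)} + \frac{3 B C t \cos{\left(2 x \right)}}{2} - 3 C^{2} \sin{\left(2 x \right)} \cos{\left(2 x \right)}
  2·u_tt = 0
  3·(u_x)² = 3 A^{2} + 6 A B t - 12 A C \sin{\left(2 x \right)} + 3 B^{2} t^{2} - 12 B C t \sin{\left(2 x \right)} + 12 C^{2} \sin^{2}{\left(2 x \right)}
So the left-hand side equals
  \frac{3 A^{2} x}{2} + 3 A^{2} + 3 A B t x + 6 A B t - 3 A C x \sin{\left(2 x \right)} - 12 A C \sin{\left(2 x \right)} + \frac{3 A C \cos{\left(2 x \right)}}{2} + \frac{3 B^{2} t^{2} x}{2} + 3 B^{2} t^{2} - 3 B C t x \sin{\left(2 x \right)} - 12 B C t \sin{\left(2 x \right)} + \frac{3 B C t \cos{\left(2 x \right)}}{2} + 12 C^{2} \sin^{2}{\left(2 x \right)} - 3 C^{2} \sin{\left(2 x \right)} \cos{\left(2 x \right)}
This must equal f(x, t) identically; expanded, f = \frac{3 t^{2} x}{2} + 3 t^{2} + 3 t x \sin{\left(2 x \right)} + 6 t x + 12 t \sin{\left(2 x \right)} - \frac{3 t \cos{\left(2 x \right)}}{2} + 12 t + 6 x \sin{\left(2 x \right)} + 6 x + 12 \sin^{2}{\left(2 x \right)} - 3 \sin{\left(2 x \right)} \cos{\left(2 x \right)} + 24 \sin{\left(2 x \right)} - 3 \cos{\left(2 x \right)} + 12.
Matching coefficients of the independent functions:
  [constant term]:  3 A^{2} = 12
  [t]:  6 A B = 12
  [t^{2}]:  3 B^{2} = 3
  [x]:  \frac{3 A^{2}}{2} = 6
  [t x]:  3 A B = 6
  [t \sin{\left(2 x \right)}]:  - 12 B C = 12
  [t \cos{\left(2 x \right)}]:  \frac{3 B C}{2} = - \frac{3}{2}
  [t^{2} x]:  \frac{3 B^{2}}{2} = \frac{3}{2}
  [x \sin{\left(2 x \right)}]:  - 3 A C = 6
  [\sin{\left(2 x \right)} \cos{\left(2 x \right)}]:  - 3 C^{2} = -3
  [t x \sin{\left(2 x \right)}]:  - 3 B C = 3
  [\sin{\left(2 x \right)}]:  - 12 A C = 24
  [\sin^{2}{\left(2 x \right)}]:  12 C^{2} = 12
  [\cos{\left(2 x \right)}]:  \frac{3 A C}{2} = -3
These equations allow (A, B, C) = (-2, -1, 1) or (2, 1, -1).
Impose the point condition(s):
  u(0, 0) = 1  ⟹  C = 1
Only A = -2, B = -1, C = 1 satisfies everything.
Hence u(x, t) = - t x - 2 x + \cos{\left(2 x \right)}.

Answer: u(x, t) = - t x - 2 x + \cos{\left(2 x \right)}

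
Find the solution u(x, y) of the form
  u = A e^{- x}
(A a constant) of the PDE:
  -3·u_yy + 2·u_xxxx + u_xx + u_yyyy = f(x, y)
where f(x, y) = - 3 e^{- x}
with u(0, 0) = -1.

Substitute the ansatz u = A e^{- x} into the left-hand side.
Derivatives of the ansatz:
  u_yy = 0
  u_xxxx = A e^{- x}
  u_xx = A e^{- x}
  u_yyyy = 0
Term by term:
  -3·u_yy = 0
  2·u_xxxx = 2 A e^{- x}
  u_xx = A e^{- x}
  u_yyyy = 0
So the left-hand side equals
  3 A e^{- x}
This must equal f(x, y) = - 3 e^{- x} identically.
Matching coefficients of the independent functions:
  [e^{- x}]:  3 A = -3
Solving: A = -1.
Check against the point condition:
  u(0, 0) = -1  ⟹  A = -1  ✓
Hence u(x, y) = - e^{- x}.

Answer: u(x, y) = - e^{- x}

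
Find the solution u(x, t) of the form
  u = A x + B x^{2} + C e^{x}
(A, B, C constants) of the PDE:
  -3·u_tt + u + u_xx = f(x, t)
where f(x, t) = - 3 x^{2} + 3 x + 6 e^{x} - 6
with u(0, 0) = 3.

Substitute the ansatz u = A x + B x^{2} + C e^{x} into the left-hand side.
Derivatives of the ansatz:
  u_tt = 0
  u_xx = 2 B + C e^{x}
Term by term:
  -3·u_tt = 0
  u = A x + B x^{2} + C e^{x}
  u_xx = 2 B + C e^{x}
So the left-hand side equals
  A x + B x^{2} + 2 B + 2 C e^{x}
This must equal f(x, t) = - 3 x^{2} + 3 x + 6 e^{x} - 6 identically.
Matching coefficients of the independent functions:
  [constant term]:  2 B = -6
  [x]:  A = 3
  [x^{2}]:  B = -3
  [e^{x}]:  2 C = 6
Solving: A = 3, B = -3, C = 3.
Check against the point condition:
  u(0, 0) = 3  ⟹  C = 3  ✓
Hence u(x, t) = - 3 x^{2} + 3 x + 3 e^{x}.

Answer: u(x, t) = - 3 x^{2} + 3 x + 3 e^{x}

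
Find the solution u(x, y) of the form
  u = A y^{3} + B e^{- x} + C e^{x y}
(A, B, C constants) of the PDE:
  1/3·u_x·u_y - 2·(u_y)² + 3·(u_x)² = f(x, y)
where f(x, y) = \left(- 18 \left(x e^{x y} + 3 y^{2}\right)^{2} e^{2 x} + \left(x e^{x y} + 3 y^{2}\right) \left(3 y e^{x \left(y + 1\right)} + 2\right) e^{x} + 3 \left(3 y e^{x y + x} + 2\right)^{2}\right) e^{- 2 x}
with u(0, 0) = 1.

Answer: u(x, y) = 3 y^{3} + 3 e^{x y} - 2 e^{- x}

Derivation:
Substitute the ansatz u = A y^{3} + B e^{- x} + C e^{x y} into the left-hand side.
Derivatives of the ansatz:
  u_x = - B e^{- x} + C y e^{x y}
  u_y = 3 A y^{2} + C x e^{x y}
Term by term:
  1/3·u_x·u_y = - A B y^{2} e^{- x} + A C y^{3} e^{x y} - \frac{B C x e^{- x} e^{x y}}{3} + \frac{C^{2} x y e^{2 x y}}{3}
  -2·(u_y)² = - 18 A^{2} y^{4} - 12 A C x y^{2} e^{x y} - 2 C^{2} x^{2} e^{2 x y}
  3·(u_x)² = 3 B^{2} e^{- 2 x} - 6 B C y e^{- x} e^{x y} + 3 C^{2} y^{2} e^{2 x y}
So the left-hand side equals
  - 18 A^{2} y^{4} - A B y^{2} e^{- x} - 12 A C x y^{2} e^{x y} + A C y^{3} e^{x y} + 3 B^{2} e^{- 2 x} - \frac{B C x e^{- x} e^{x y}}{3} - 6 B C y e^{- x} e^{x y} - 2 C^{2} x^{2} e^{2 x y} + \frac{C^{2} x y e^{2 x y}}{3} + 3 C^{2} y^{2} e^{2 x y}
This must equal f(x, y) identically; expanded, f = - 18 x^{2} e^{2 x y} - 108 x y^{2} e^{x y} + 3 x y e^{2 x y} + 2 x e^{- x} e^{x y} - 162 y^{4} + 9 y^{3} e^{x y} + 27 y^{2} e^{2 x y} + 6 y^{2} e^{- x} + 36 y e^{- x} e^{x y} + 12 e^{- 2 x}.
Matching coefficients of the independent functions:
  [y^{4}]:  - 18 A^{2} = -162
  [x^{2} e^{2 x y}]:  - 2 C^{2} = -18
  [y^{2} e^{- x}]:  - A B = 6
  [y^{2} e^{2 x y}]:  3 C^{2} = 27
  [y^{3} e^{x y}]:  A C = 9
  [x y e^{2 x y}]:  \frac{C^{2}}{3} = 3
  [x y^{2} e^{x y}]:  - 12 A C = -108
  [x e^{- x} e^{x y}]:  - \frac{B C}{3} = 2
  [y e^{- x} e^{x y}]:  - 6 B C = 36
  [e^{- 2 x}]:  3 B^{2} = 12
These equations allow (A, B, C) = (-3, 2, -3) or (3, -2, 3).
Impose the point condition(s):
  u(0, 0) = 1  ⟹  B + C = 1
Only A = 3, B = -2, C = 3 satisfies everything.
Hence u(x, y) = 3 y^{3} + 3 e^{x y} - 2 e^{- x}.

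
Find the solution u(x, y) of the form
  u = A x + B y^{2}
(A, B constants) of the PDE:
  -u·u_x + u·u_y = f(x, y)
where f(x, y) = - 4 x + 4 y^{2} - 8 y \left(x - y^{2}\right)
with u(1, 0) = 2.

Answer: u(x, y) = 2 x - 2 y^{2}

Derivation:
Substitute the ansatz u = A x + B y^{2} into the left-hand side.
Derivatives of the ansatz:
  u_x = A
  u_y = 2 B y
Term by term:
  -u·u_x = - A^{2} x - A B y^{2}
  u·u_y = 2 A B x y + 2 B^{2} y^{3}
So the left-hand side equals
  - A^{2} x + 2 A B x y - A B y^{2} + 2 B^{2} y^{3}
This must equal f(x, y) = - 4 x + 4 y^{2} - 8 y \left(x - y^{2}\right) identically.
Matching coefficients of the independent functions:
  [x]:  - A^{2} = -4
  [y^{2}]:  - A B = 4
  [y^{3}]:  2 B^{2} = 8
  [x y]:  2 A B = -8
These equations allow (A, B) = (-2, 2) or (2, -2).
Impose the point condition(s):
  u(1, 0) = 2  ⟹  A = 2
Only A = 2, B = -2 satisfies everything.
Hence u(x, y) = 2 x - 2 y^{2}.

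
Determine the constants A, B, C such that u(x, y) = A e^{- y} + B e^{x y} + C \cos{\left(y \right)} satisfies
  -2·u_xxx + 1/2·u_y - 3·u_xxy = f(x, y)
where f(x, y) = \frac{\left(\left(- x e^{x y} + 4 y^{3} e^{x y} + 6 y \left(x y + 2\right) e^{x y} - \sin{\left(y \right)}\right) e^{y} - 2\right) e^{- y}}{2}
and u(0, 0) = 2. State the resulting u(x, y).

Substitute the ansatz u = A e^{- y} + B e^{x y} + C \cos{\left(y \right)} into the left-hand side.
Derivatives of the ansatz:
  u_xxx = B y^{3} e^{x y}
  u_y = - A e^{- y} + B x e^{x y} - C \sin{\left(y \right)}
  u_xxy = B x y^{2} e^{x y} + 2 B y e^{x y}
Term by term:
  -2·u_xxx = - 2 B y^{3} e^{x y}
  1/2·u_y = - \frac{A e^{- y}}{2} + \frac{B x e^{x y}}{2} - \frac{C \sin{\left(y \right)}}{2}
  -3·u_xxy = - 3 B x y^{2} e^{x y} - 6 B y e^{x y}
So the left-hand side equals
  - \frac{A e^{- y}}{2} - 3 B x y^{2} e^{x y} + \frac{B x e^{x y}}{2} - 2 B y^{3} e^{x y} - 6 B y e^{x y} - \frac{C \sin{\left(y \right)}}{2}
This must equal f(x, y) identically; expanded, f = 3 x y^{2} e^{x y} - \frac{x e^{x y}}{2} + 2 y^{3} e^{x y} + 6 y e^{x y} - \frac{\sin{\left(y \right)}}{2} - e^{- y}.
Matching coefficients of the independent functions:
  [x e^{x y}]:  \frac{B}{2} = - \frac{1}{2}
  [y e^{x y}]:  - 6 B = 6
  [y^{3} e^{x y}]:  - 2 B = 2
  [x y^{2} e^{x y}]:  - 3 B = 3
  [e^{- y}]:  - \frac{A}{2} = -1
  [\sin{\left(y \right)}]:  - \frac{C}{2} = - \frac{1}{2}
Solving: A = 2, B = -1, C = 1.
Check against the point condition:
  u(0, 0) = 2  ⟹  A + B + C = 2  ✓
Hence u(x, y) = - e^{x y} + \cos{\left(y \right)} + 2 e^{- y}.

Answer: u(x, y) = - e^{x y} + \cos{\left(y \right)} + 2 e^{- y}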